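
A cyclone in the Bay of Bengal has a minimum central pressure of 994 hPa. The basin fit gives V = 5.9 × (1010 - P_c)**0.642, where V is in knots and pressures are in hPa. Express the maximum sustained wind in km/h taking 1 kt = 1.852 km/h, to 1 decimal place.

64.8 km/h

ΔP = 1010 − 994 = 16 hPa.
V ≈ 5.9 × 16^0.642 = 5.9 × 5.930 ≈ 34.986 kt.
34.986 × 1.852 ≈ 64.79 km/h → 64.8 km/h.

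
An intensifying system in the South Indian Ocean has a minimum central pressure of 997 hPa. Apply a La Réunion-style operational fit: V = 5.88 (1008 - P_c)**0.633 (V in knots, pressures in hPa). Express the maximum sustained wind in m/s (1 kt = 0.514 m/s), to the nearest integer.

ΔP = 1008 − 997 = 11 hPa.
V ≈ 5.88 × 11^0.633 = 5.88 × 4.562 ≈ 26.827 kt.
26.827 × 0.514 ≈ 13.79 m/s → 14 m/s.

14 m/s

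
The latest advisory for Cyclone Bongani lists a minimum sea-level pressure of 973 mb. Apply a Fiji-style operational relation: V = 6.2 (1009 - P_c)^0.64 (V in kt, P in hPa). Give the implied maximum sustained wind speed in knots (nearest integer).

ΔP = 1009 − 973 = 36 mb.
36^0.64 ≈ 9.909.
V ≈ 6.2 × 9.909 ≈ 61.4 kt.

61 kt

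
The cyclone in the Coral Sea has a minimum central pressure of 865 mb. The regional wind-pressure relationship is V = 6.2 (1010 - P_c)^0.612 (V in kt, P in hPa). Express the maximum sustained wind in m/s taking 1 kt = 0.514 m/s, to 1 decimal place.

ΔP = 1010 − 865 = 145 mb.
V ≈ 6.2 × 145^0.612 = 6.2 × 21.026 ≈ 130.361 kt.
130.361 × 0.514 ≈ 67.01 m/s → 67.0 m/s.

67.0 m/s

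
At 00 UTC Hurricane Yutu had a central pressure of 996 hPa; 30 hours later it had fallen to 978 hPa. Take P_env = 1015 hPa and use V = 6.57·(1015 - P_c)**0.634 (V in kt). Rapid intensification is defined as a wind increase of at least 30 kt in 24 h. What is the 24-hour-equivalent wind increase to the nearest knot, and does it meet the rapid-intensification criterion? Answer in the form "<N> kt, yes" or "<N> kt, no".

18 kt, no

V₁: ΔP = 19, V ≈ 6.57 × 19^0.634 ≈ 42.49 kt.
V₂: ΔP = 37, V ≈ 6.57 × 37^0.634 ≈ 64.83 kt.
ΔV over 30 h = 22.34 kt → 24 h equivalent = 22.34 × 24/30 ≈ 17.87 kt.
18 kt < 30 kt ⇒ not rapid intensification.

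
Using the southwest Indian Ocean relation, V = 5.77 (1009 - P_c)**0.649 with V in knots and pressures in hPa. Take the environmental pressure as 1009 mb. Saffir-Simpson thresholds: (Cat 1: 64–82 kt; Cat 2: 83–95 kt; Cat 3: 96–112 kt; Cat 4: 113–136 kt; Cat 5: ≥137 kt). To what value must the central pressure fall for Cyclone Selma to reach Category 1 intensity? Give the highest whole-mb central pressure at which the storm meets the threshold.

968 mb

Category 1 begins at V = 64 kt.
Required ΔP = (64/5.77)^(1/0.649) = 11.092^1.541 ≈ 40.75 mb.
P_c ≤ 1009 − 40.75 = 968.25, so the highest integer P_c is 968 mb.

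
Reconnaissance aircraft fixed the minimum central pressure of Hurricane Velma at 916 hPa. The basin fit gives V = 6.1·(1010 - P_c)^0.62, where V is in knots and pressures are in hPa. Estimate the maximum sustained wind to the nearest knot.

ΔP = 1010 − 916 = 94 hPa.
94^0.62 ≈ 16.724.
V ≈ 6.1 × 16.724 ≈ 102.0 kt.

102 kt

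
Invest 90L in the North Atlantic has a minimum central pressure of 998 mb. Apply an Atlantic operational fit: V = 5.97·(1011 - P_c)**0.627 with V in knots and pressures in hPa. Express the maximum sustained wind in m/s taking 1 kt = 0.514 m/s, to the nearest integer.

15 m/s

ΔP = 1011 − 998 = 13 mb.
V ≈ 5.97 × 13^0.627 = 5.97 × 4.994 ≈ 29.814 kt.
29.814 × 0.514 ≈ 15.32 m/s → 15 m/s.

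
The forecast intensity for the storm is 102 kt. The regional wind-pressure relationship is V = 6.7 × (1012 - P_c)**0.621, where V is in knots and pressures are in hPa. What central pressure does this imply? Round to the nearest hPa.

ΔP = (V / 6.7)^(1/0.621) = (102/6.7)^1.610.
102/6.7 = 15.224; 15.224^1.610 ≈ 80.21 hPa.
P_c = 1012 − 80.21 = 931.79 ≈ 932 hPa.

932 hPa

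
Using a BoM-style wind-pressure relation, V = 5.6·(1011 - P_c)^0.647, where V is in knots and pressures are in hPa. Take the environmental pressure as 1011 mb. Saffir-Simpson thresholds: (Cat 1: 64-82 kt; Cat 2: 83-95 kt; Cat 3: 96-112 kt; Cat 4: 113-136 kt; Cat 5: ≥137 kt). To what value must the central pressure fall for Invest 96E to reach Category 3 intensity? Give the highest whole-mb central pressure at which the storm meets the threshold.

930 mb

Category 3 begins at V = 96 kt.
Required ΔP = (96/5.6)^(1/0.647) = 17.143^1.546 ≈ 80.80 mb.
P_c ≤ 1011 − 80.80 = 930.20, so the highest integer P_c is 930 mb.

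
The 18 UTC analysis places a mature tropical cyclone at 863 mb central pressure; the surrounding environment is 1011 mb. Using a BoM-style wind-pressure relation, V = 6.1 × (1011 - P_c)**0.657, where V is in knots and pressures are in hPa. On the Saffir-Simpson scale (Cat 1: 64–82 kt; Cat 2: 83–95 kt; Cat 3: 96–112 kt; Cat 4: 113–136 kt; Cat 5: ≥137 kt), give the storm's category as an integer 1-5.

ΔP = 1011 − 863 = 148 mb.
V ≈ 6.1 × 148^0.657 = 6.1 × 26.66 ≈ 163 kt.
163 kt falls in the Category 5 band.

5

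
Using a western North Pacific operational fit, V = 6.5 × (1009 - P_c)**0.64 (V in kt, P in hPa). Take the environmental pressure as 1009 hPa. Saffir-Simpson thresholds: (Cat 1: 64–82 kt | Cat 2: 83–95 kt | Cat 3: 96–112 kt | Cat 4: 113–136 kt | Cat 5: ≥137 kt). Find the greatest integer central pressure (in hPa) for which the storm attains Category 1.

Category 1 begins at V = 64 kt.
Required ΔP = (64/6.5)^(1/0.64) = 9.846^1.562 ≈ 35.64 hPa.
P_c ≤ 1009 − 35.64 = 973.36, so the highest integer P_c is 973 hPa.

973 hPa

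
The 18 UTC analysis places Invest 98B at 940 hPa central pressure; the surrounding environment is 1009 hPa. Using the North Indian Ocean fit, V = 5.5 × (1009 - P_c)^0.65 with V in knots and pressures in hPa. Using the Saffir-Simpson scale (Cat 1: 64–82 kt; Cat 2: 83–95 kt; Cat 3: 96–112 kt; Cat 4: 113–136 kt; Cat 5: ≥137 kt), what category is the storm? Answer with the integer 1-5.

ΔP = 1009 − 940 = 69 hPa.
V ≈ 5.5 × 69^0.65 = 5.5 × 15.68 ≈ 86 kt.
86 kt falls in the Category 2 band.

2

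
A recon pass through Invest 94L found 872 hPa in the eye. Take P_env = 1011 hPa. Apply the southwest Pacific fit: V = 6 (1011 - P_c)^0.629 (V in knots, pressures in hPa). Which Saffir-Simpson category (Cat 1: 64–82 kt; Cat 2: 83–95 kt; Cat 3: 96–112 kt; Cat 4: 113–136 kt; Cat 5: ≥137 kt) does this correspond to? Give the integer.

ΔP = 1011 − 872 = 139 hPa.
V ≈ 6 × 139^0.629 = 6 × 22.28 ≈ 134 kt.
134 kt falls in the Category 4 band.

4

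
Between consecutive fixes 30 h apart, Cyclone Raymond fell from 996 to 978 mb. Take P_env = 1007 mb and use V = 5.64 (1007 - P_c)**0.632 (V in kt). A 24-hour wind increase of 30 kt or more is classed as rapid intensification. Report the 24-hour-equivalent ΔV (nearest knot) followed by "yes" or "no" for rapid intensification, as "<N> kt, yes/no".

V₁: ΔP = 11, V ≈ 5.64 × 11^0.632 ≈ 25.67 kt.
V₂: ΔP = 29, V ≈ 5.64 × 29^0.632 ≈ 47.37 kt.
ΔV over 30 h = 21.70 kt → 24 h equivalent = 21.70 × 24/30 ≈ 17.36 kt.
17 kt < 30 kt ⇒ not rapid intensification.

17 kt, no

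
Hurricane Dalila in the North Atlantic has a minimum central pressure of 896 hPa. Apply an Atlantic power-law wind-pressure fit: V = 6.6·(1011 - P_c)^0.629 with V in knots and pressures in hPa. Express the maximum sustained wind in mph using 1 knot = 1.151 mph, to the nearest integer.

ΔP = 1011 − 896 = 115 hPa.
V ≈ 6.6 × 115^0.629 = 6.6 × 19.778 ≈ 130.534 kt.
130.534 × 1.151 ≈ 150.24 mph → 150 mph.

150 mph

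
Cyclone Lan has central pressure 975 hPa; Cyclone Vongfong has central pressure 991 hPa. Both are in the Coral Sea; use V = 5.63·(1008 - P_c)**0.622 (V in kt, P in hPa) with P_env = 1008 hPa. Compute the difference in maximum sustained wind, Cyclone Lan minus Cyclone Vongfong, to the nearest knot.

17 kt

Cyclone Lan: ΔP = 33; V ≈ 5.63 × 33^0.622 ≈ 49.55 kt.
Cyclone Vongfong: ΔP = 17; V ≈ 5.63 × 17^0.622 ≈ 32.80 kt.
Difference ≈ 49.55 − 32.80 = 16.75 → 17 kt.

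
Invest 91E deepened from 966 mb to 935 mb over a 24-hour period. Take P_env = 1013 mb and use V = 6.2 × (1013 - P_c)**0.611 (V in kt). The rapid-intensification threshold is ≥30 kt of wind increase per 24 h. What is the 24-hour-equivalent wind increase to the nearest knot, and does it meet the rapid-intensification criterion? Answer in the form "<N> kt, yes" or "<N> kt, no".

V₁: ΔP = 47, V ≈ 6.2 × 47^0.611 ≈ 65.17 kt.
V₂: ΔP = 78, V ≈ 6.2 × 78^0.611 ≈ 88.81 kt.
ΔV over 24 h = 23.64 kt → 24 h equivalent = 23.64 × 24/24 ≈ 23.64 kt.
24 kt < 30 kt ⇒ not rapid intensification.

24 kt, no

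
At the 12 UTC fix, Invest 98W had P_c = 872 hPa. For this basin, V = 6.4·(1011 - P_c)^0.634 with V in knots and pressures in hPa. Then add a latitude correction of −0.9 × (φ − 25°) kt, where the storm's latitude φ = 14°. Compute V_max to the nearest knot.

ΔP = 1011 − 872 = 139 hPa.
139^0.634 ≈ 22.839.
V ≈ 6.4 × 22.839 ≈ 146.2 kt.
Latitude correction: −0.9 × (14 − 25) = 9.9 kt.
Corrected V ≈ 156.1 kt → 156 kt.

156 kt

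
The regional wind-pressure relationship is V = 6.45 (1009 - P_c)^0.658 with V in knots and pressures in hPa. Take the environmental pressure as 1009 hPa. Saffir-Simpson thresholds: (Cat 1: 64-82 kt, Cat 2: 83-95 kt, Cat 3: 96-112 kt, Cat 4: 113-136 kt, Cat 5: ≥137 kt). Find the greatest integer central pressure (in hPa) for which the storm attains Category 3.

Category 3 begins at V = 96 kt.
Required ΔP = (96/6.45)^(1/0.658) = 14.884^1.520 ≈ 60.57 hPa.
P_c ≤ 1009 − 60.57 = 948.43, so the highest integer P_c is 948 hPa.

948 hPa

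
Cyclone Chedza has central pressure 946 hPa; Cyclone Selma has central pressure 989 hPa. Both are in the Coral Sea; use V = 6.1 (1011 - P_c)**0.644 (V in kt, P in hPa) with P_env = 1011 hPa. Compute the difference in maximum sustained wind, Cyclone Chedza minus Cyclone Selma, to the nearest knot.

Cyclone Chedza: ΔP = 65; V ≈ 6.1 × 65^0.644 ≈ 89.71 kt.
Cyclone Selma: ΔP = 22; V ≈ 6.1 × 22^0.644 ≈ 44.65 kt.
Difference ≈ 89.71 − 44.65 = 45.06 → 45 kt.

45 kt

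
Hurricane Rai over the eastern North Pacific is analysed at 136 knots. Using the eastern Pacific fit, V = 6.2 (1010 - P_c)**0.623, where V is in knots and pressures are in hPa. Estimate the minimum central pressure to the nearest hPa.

ΔP = (V / 6.2)^(1/0.623) = (136/6.2)^1.605.
136/6.2 = 21.935; 21.935^1.605 ≈ 142.14 hPa.
P_c = 1010 − 142.14 = 867.86 ≈ 868 hPa.

868 hPa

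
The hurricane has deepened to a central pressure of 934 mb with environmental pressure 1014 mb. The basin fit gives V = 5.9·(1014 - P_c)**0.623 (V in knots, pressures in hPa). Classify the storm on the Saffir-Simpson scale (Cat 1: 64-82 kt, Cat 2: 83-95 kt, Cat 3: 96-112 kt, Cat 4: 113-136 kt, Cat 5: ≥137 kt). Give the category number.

2

ΔP = 1014 − 934 = 80 mb.
V ≈ 5.9 × 80^0.623 = 5.9 × 15.33 ≈ 90 kt.
90 kt falls in the Category 2 band.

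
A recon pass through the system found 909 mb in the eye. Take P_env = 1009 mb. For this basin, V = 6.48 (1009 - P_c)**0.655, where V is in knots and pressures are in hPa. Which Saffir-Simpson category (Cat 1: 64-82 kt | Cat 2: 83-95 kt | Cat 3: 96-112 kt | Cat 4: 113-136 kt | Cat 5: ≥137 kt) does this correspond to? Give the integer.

4

ΔP = 1009 − 909 = 100 mb.
V ≈ 6.48 × 100^0.655 = 6.48 × 20.42 ≈ 132 kt.
132 kt falls in the Category 4 band.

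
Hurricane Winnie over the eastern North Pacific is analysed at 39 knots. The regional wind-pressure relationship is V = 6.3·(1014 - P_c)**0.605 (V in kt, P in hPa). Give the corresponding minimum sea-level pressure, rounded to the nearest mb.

994 mb

ΔP = (V / 6.3)^(1/0.605) = (39/6.3)^1.653.
39/6.3 = 6.190; 6.190^1.653 ≈ 20.35 mb.
P_c = 1014 − 20.35 = 993.65 ≈ 994 mb.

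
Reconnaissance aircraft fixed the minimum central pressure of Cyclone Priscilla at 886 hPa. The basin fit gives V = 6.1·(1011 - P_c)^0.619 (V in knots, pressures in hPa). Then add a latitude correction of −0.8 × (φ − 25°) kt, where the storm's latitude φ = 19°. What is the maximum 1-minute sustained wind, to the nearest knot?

ΔP = 1011 − 886 = 125 hPa.
125^0.619 ≈ 19.860.
V ≈ 6.1 × 19.860 ≈ 121.1 kt.
Latitude correction: −0.8 × (19 − 25) = 4.8 kt.
Corrected V ≈ 125.9 kt → 126 kt.

126 kt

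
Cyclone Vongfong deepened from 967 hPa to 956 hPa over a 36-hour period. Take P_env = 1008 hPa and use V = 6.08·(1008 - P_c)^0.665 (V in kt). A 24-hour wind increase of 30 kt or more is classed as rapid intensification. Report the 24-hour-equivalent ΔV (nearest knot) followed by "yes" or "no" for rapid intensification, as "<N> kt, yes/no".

V₁: ΔP = 41, V ≈ 6.08 × 41^0.665 ≈ 71.85 kt.
V₂: ΔP = 52, V ≈ 6.08 × 52^0.665 ≈ 84.15 kt.
ΔV over 36 h = 12.30 kt → 24 h equivalent = 12.30 × 24/36 ≈ 8.20 kt.
8 kt < 30 kt ⇒ not rapid intensification.

8 kt, no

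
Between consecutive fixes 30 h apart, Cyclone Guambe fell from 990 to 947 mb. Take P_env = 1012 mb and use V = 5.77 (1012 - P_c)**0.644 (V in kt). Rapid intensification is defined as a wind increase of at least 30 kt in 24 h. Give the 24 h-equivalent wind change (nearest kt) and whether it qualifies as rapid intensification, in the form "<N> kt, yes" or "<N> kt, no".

V₁: ΔP = 22, V ≈ 5.77 × 22^0.644 ≈ 42.24 kt.
V₂: ΔP = 65, V ≈ 5.77 × 65^0.644 ≈ 84.86 kt.
ΔV over 30 h = 42.62 kt → 24 h equivalent = 42.62 × 24/30 ≈ 34.10 kt.
34 kt ≥ 30 kt ⇒ rapid intensification.

34 kt, yes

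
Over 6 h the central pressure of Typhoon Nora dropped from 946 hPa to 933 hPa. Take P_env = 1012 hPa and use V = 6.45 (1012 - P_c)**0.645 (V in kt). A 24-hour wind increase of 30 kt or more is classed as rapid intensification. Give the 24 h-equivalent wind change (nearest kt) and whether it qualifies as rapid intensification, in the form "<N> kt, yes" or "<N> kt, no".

V₁: ΔP = 66, V ≈ 6.45 × 66^0.645 ≈ 96.20 kt.
V₂: ΔP = 79, V ≈ 6.45 × 79^0.645 ≈ 108.03 kt.
ΔV over 6 h = 11.83 kt → 24 h equivalent = 11.83 × 24/6 ≈ 47.32 kt.
47 kt ≥ 30 kt ⇒ rapid intensification.

47 kt, yes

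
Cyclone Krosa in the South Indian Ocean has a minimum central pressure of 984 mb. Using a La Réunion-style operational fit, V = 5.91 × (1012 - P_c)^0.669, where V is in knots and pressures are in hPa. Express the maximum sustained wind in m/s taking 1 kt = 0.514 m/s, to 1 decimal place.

ΔP = 1012 − 984 = 28 mb.
V ≈ 5.91 × 28^0.669 = 5.91 × 9.293 ≈ 54.921 kt.
54.921 × 0.514 ≈ 28.23 m/s → 28.2 m/s.

28.2 m/s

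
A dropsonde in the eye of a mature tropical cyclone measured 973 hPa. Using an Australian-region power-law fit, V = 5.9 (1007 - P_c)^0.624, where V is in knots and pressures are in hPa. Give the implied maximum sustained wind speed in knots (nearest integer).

ΔP = 1007 − 973 = 34 hPa.
34^0.624 ≈ 9.029.
V ≈ 5.9 × 9.029 ≈ 53.3 kt.

53 kt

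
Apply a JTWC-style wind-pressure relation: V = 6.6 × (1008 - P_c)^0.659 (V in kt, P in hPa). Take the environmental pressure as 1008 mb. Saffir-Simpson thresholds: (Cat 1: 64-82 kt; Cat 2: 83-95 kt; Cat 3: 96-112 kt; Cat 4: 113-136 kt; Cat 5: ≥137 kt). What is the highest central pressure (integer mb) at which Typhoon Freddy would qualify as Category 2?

961 mb

Category 2 begins at V = 83 kt.
Required ΔP = (83/6.6)^(1/0.659) = 12.576^1.517 ≈ 46.61 mb.
P_c ≤ 1008 − 46.61 = 961.39, so the highest integer P_c is 961 mb.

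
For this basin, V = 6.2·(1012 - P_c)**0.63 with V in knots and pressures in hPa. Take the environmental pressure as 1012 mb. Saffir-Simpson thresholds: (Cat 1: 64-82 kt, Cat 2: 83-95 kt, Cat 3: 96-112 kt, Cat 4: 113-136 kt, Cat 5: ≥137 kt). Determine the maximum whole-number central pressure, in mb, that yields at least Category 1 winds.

971 mb

Category 1 begins at V = 64 kt.
Required ΔP = (64/6.2)^(1/0.63) = 10.323^1.587 ≈ 40.66 mb.
P_c ≤ 1012 − 40.66 = 971.34, so the highest integer P_c is 971 mb.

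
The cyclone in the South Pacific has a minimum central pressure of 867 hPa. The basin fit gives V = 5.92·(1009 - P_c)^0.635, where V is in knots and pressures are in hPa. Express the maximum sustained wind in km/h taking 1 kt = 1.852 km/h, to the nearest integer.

ΔP = 1009 − 867 = 142 hPa.
V ≈ 5.92 × 142^0.635 = 5.92 × 23.265 ≈ 137.729 kt.
137.729 × 1.852 ≈ 255.07 km/h → 255 km/h.

255 km/h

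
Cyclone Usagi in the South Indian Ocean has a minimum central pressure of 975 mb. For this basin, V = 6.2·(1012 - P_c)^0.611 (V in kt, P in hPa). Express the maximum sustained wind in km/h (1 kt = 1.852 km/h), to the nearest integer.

104 km/h

ΔP = 1012 − 975 = 37 mb.
V ≈ 6.2 × 37^0.611 = 6.2 × 9.082 ≈ 56.307 kt.
56.307 × 1.852 ≈ 104.28 km/h → 104 km/h.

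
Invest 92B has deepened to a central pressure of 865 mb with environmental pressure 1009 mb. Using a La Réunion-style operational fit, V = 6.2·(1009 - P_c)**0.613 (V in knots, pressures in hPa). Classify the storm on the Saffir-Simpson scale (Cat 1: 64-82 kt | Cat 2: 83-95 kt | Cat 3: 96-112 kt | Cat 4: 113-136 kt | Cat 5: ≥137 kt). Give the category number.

4

ΔP = 1009 − 865 = 144 mb.
V ≈ 6.2 × 144^0.613 = 6.2 × 21.04 ≈ 130 kt.
130 kt falls in the Category 4 band.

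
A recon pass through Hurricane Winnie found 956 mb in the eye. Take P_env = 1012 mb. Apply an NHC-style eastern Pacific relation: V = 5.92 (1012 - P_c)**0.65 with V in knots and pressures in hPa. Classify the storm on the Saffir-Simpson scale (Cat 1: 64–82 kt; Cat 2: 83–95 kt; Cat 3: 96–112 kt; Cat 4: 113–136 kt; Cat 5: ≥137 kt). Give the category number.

1

ΔP = 1012 − 956 = 56 mb.
V ≈ 5.92 × 56^0.65 = 5.92 × 13.69 ≈ 81 kt.
81 kt falls in the Category 1 band.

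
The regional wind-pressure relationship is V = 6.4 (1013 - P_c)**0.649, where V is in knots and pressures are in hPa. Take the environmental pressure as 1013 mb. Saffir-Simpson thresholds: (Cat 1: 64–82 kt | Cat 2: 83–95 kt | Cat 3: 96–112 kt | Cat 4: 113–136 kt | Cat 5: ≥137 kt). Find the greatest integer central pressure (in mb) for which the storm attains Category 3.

948 mb

Category 3 begins at V = 96 kt.
Required ΔP = (96/6.4)^(1/0.649) = 15.000^1.541 ≈ 64.89 mb.
P_c ≤ 1013 − 64.89 = 948.11, so the highest integer P_c is 948 mb.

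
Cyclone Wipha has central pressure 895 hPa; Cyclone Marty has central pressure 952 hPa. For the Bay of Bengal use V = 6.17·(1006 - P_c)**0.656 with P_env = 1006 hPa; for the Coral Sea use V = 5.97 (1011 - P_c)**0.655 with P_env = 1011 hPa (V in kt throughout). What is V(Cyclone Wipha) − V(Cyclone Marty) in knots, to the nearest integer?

49 kt

Cyclone Wipha: ΔP = 111; V ≈ 6.17 × 111^0.656 ≈ 135.52 kt.
Cyclone Marty: ΔP = 59; V ≈ 5.97 × 59^0.655 ≈ 86.27 kt.
Difference ≈ 135.52 − 86.27 = 49.25 → 49 kt.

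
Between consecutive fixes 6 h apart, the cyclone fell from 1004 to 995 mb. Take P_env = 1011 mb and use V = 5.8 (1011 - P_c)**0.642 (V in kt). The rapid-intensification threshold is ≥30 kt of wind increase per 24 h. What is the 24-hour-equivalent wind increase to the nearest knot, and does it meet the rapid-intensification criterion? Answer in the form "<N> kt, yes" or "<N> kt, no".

57 kt, yes

V₁: ΔP = 7, V ≈ 5.8 × 7^0.642 ≈ 20.23 kt.
V₂: ΔP = 16, V ≈ 5.8 × 16^0.642 ≈ 34.39 kt.
ΔV over 6 h = 14.16 kt → 24 h equivalent = 14.16 × 24/6 ≈ 56.64 kt.
57 kt ≥ 30 kt ⇒ rapid intensification.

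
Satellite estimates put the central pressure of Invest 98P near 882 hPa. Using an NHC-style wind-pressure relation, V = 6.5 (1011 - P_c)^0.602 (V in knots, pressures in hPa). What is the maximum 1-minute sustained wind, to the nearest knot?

121 kt

ΔP = 1011 − 882 = 129 hPa.
129^0.602 ≈ 18.646.
V ≈ 6.5 × 18.646 ≈ 121.2 kt.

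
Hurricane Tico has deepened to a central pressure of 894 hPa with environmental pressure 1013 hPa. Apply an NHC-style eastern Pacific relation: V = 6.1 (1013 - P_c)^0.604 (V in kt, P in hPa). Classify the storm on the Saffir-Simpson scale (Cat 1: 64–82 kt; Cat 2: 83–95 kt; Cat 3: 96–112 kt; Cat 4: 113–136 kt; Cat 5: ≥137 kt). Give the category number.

ΔP = 1013 − 894 = 119 hPa.
V ≈ 6.1 × 119^0.604 = 6.1 × 17.93 ≈ 109 kt.
109 kt falls in the Category 3 band.

3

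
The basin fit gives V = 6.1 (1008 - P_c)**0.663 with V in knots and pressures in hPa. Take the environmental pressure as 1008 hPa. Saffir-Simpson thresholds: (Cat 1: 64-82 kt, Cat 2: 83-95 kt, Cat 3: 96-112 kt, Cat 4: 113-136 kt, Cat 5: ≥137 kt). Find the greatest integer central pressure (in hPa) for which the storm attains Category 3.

Category 3 begins at V = 96 kt.
Required ΔP = (96/6.1)^(1/0.663) = 15.738^1.508 ≈ 63.88 hPa.
P_c ≤ 1008 − 63.88 = 944.12, so the highest integer P_c is 944 hPa.

944 hPa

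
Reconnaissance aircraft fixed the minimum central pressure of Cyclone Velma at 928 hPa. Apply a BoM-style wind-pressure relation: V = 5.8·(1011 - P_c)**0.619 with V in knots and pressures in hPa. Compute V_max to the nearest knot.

ΔP = 1011 − 928 = 83 hPa.
83^0.619 ≈ 15.414.
V ≈ 5.8 × 15.414 ≈ 89.4 kt.

89 kt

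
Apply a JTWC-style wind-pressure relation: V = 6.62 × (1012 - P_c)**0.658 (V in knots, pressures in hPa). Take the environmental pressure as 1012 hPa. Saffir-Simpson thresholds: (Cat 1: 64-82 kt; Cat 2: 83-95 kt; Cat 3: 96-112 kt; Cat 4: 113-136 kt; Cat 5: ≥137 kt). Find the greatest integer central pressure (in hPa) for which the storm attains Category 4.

937 hPa

Category 4 begins at V = 113 kt.
Required ΔP = (113/6.62)^(1/0.658) = 17.069^1.520 ≈ 74.59 hPa.
P_c ≤ 1012 − 74.59 = 937.41, so the highest integer P_c is 937 hPa.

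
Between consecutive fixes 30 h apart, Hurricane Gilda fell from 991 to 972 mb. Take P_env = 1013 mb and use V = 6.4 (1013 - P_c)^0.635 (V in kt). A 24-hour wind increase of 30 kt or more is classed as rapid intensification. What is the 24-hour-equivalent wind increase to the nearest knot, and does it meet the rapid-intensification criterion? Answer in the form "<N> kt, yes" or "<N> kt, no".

V₁: ΔP = 22, V ≈ 6.4 × 22^0.635 ≈ 45.56 kt.
V₂: ΔP = 41, V ≈ 6.4 × 41^0.635 ≈ 67.65 kt.
ΔV over 30 h = 22.09 kt → 24 h equivalent = 22.09 × 24/30 ≈ 17.67 kt.
18 kt < 30 kt ⇒ not rapid intensification.

18 kt, no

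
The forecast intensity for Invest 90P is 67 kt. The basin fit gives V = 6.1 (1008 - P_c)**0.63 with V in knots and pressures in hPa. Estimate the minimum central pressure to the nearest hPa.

ΔP = (V / 6.1)^(1/0.63) = (67/6.1)^1.587.
67/6.1 = 10.984; 10.984^1.587 ≈ 44.87 hPa.
P_c = 1008 − 44.87 = 963.13 ≈ 963 hPa.

963 hPa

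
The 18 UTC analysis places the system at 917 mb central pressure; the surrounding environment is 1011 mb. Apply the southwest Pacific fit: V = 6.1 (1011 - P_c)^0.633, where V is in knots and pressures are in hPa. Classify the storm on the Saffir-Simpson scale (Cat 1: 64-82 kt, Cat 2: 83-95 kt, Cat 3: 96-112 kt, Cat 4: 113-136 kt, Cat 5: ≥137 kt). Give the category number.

3

ΔP = 1011 − 917 = 94 mb.
V ≈ 6.1 × 94^0.633 = 6.1 × 17.74 ≈ 108 kt.
108 kt falls in the Category 3 band.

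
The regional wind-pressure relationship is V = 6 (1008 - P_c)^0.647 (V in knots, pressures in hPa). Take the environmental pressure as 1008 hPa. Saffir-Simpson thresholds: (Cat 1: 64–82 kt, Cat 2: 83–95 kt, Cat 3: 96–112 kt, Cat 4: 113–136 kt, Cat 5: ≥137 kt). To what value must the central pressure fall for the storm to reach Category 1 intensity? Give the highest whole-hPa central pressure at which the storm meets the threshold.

Category 1 begins at V = 64 kt.
Required ΔP = (64/6)^(1/0.647) = 10.667^1.546 ≈ 38.81 hPa.
P_c ≤ 1008 − 38.81 = 969.19, so the highest integer P_c is 969 hPa.

969 hPa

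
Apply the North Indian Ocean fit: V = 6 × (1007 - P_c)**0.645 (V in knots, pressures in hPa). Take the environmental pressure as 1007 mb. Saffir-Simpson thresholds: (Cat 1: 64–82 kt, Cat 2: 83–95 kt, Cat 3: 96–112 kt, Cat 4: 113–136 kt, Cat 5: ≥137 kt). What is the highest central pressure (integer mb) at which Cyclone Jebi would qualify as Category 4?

912 mb

Category 4 begins at V = 113 kt.
Required ΔP = (113/6)^(1/0.645) = 18.833^1.550 ≈ 94.76 mb.
P_c ≤ 1007 − 94.76 = 912.24, so the highest integer P_c is 912 mb.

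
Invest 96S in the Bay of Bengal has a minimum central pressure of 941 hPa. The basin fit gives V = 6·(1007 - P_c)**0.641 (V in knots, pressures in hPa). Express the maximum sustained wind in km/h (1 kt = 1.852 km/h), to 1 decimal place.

ΔP = 1007 − 941 = 66 hPa.
V ≈ 6 × 66^0.641 = 6 × 14.667 ≈ 87.999 kt.
87.999 × 1.852 ≈ 162.97 km/h → 163.0 km/h.

163.0 km/h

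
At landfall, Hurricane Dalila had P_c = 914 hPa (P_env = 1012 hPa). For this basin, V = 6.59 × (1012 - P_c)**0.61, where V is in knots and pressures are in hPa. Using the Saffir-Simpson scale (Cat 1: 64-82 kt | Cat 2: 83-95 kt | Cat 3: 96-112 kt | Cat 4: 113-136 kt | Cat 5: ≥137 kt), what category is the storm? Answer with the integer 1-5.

3

ΔP = 1012 − 914 = 98 hPa.
V ≈ 6.59 × 98^0.61 = 6.59 × 16.39 ≈ 108 kt.
108 kt falls in the Category 3 band.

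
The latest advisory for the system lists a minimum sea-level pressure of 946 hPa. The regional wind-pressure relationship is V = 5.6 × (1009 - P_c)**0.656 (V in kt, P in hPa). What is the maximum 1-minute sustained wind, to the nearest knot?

85 kt

ΔP = 1009 − 946 = 63 hPa.
63^0.656 ≈ 15.148.
V ≈ 5.6 × 15.148 ≈ 84.8 kt.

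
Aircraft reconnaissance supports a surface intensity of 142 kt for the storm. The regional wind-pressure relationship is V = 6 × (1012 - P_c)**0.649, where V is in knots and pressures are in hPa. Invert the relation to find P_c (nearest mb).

881 mb

ΔP = (V / 6)^(1/0.649) = (142/6)^1.541.
142/6 = 23.667; 23.667^1.541 ≈ 131.01 mb.
P_c = 1012 − 131.01 = 880.99 ≈ 881 mb.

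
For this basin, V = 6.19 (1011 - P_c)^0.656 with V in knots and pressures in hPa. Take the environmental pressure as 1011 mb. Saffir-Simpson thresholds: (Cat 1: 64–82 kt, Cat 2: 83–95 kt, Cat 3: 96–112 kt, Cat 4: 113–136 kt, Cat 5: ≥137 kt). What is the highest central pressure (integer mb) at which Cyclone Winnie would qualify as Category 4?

927 mb

Category 4 begins at V = 113 kt.
Required ΔP = (113/6.19)^(1/0.656) = 18.255^1.524 ≈ 83.72 mb.
P_c ≤ 1011 − 83.72 = 927.28, so the highest integer P_c is 927 mb.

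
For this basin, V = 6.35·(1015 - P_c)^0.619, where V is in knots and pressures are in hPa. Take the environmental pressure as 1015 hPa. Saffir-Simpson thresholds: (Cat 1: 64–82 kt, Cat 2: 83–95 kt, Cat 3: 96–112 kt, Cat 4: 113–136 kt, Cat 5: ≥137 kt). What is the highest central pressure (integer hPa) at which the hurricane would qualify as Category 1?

973 hPa

Category 1 begins at V = 64 kt.
Required ΔP = (64/6.35)^(1/0.619) = 10.079^1.616 ≈ 41.78 hPa.
P_c ≤ 1015 − 41.78 = 973.22, so the highest integer P_c is 973 hPa.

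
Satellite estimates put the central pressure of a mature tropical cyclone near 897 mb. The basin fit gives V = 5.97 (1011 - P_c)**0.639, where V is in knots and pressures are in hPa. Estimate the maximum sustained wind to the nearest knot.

123 kt

ΔP = 1011 − 897 = 114 mb.
114^0.639 ≈ 20.623.
V ≈ 5.97 × 20.623 ≈ 123.1 kt.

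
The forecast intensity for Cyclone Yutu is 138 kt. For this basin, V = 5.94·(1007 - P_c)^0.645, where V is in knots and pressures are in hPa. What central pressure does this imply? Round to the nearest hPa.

876 hPa

ΔP = (V / 5.94)^(1/0.645) = (138/5.94)^1.550.
138/5.94 = 23.232; 23.232^1.550 ≈ 131.21 hPa.
P_c = 1007 − 131.21 = 875.79 ≈ 876 hPa.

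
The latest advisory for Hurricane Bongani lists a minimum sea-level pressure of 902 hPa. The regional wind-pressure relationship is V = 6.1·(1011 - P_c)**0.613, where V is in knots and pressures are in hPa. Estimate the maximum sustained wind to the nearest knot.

108 kt

ΔP = 1011 − 902 = 109 hPa.
109^0.613 ≈ 17.740.
V ≈ 6.1 × 17.740 ≈ 108.2 kt.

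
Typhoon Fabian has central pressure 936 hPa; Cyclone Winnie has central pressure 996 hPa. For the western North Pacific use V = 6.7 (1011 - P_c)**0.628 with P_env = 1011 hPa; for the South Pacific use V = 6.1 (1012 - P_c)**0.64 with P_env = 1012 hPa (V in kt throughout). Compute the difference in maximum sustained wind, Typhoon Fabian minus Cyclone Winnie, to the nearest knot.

65 kt

Typhoon Fabian: ΔP = 75; V ≈ 6.7 × 75^0.628 ≈ 100.84 kt.
Cyclone Winnie: ΔP = 16; V ≈ 6.1 × 16^0.64 ≈ 35.97 kt.
Difference ≈ 100.84 − 35.97 = 64.87 → 65 kt.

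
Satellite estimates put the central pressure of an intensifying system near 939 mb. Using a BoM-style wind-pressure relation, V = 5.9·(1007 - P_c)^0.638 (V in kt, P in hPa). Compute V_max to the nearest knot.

ΔP = 1007 − 939 = 68 mb.
68^0.638 ≈ 14.762.
V ≈ 5.9 × 14.762 ≈ 87.1 kt.

87 kt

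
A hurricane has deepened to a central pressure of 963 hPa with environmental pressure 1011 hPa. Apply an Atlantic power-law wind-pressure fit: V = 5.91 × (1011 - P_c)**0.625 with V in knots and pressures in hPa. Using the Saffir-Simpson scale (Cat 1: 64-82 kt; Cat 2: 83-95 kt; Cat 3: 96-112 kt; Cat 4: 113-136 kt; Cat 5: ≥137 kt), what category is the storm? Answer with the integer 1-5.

ΔP = 1011 − 963 = 48 hPa.
V ≈ 5.91 × 48^0.625 = 5.91 × 11.24 ≈ 66 kt.
66 kt falls in the Category 1 band.

1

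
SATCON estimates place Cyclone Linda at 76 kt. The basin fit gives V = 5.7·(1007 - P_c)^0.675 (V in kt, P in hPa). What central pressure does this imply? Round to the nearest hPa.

ΔP = (V / 5.7)^(1/0.675) = (76/5.7)^1.481.
76/5.7 = 13.333; 13.333^1.481 ≈ 46.41 hPa.
P_c = 1007 − 46.41 = 960.59 ≈ 961 hPa.

961 hPa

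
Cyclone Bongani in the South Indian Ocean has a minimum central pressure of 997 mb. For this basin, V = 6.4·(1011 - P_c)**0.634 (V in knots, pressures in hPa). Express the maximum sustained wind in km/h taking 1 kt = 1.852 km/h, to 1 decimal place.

ΔP = 1011 − 997 = 14 mb.
V ≈ 6.4 × 14^0.634 = 6.4 × 5.329 ≈ 34.106 kt.
34.106 × 1.852 ≈ 63.16 km/h → 63.2 km/h.

63.2 km/h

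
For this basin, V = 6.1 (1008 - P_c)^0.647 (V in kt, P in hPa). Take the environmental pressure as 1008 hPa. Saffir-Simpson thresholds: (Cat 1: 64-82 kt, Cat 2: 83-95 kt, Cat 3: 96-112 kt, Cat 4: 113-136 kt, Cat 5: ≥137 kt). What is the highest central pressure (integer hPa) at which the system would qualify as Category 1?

970 hPa

Category 1 begins at V = 64 kt.
Required ΔP = (64/6.1)^(1/0.647) = 10.492^1.546 ≈ 37.83 hPa.
P_c ≤ 1008 − 37.83 = 970.17, so the highest integer P_c is 970 hPa.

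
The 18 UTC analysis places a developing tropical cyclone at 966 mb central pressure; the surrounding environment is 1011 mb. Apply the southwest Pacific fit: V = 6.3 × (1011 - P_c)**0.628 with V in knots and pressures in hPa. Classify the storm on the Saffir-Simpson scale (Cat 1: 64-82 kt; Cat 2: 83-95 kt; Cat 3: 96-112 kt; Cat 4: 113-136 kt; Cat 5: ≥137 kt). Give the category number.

1

ΔP = 1011 − 966 = 45 mb.
V ≈ 6.3 × 45^0.628 = 6.3 × 10.92 ≈ 69 kt.
69 kt falls in the Category 1 band.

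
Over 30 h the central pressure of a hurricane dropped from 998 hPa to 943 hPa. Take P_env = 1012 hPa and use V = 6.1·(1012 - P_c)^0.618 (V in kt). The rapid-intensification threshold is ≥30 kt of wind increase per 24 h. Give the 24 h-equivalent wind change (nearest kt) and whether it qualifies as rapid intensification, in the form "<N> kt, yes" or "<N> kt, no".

42 kt, yes

V₁: ΔP = 14, V ≈ 6.1 × 14^0.618 ≈ 31.16 kt.
V₂: ΔP = 69, V ≈ 6.1 × 69^0.618 ≈ 83.51 kt.
ΔV over 30 h = 52.35 kt → 24 h equivalent = 52.35 × 24/30 ≈ 41.88 kt.
42 kt ≥ 30 kt ⇒ rapid intensification.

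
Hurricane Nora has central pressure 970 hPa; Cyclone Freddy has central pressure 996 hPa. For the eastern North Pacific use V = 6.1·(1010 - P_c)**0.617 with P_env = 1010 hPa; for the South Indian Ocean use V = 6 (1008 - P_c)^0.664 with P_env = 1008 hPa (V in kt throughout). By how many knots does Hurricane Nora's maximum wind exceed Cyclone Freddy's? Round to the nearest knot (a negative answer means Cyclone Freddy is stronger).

28 kt

Hurricane Nora: ΔP = 40; V ≈ 6.1 × 40^0.617 ≈ 59.40 kt.
Cyclone Freddy: ΔP = 12; V ≈ 6 × 12^0.664 ≈ 31.24 kt.
Difference ≈ 59.40 − 31.24 = 28.16 → 28 kt.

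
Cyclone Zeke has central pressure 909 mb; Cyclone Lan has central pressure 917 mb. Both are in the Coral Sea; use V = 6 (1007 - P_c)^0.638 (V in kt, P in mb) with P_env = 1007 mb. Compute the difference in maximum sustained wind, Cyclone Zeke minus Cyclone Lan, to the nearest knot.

6 kt

Cyclone Zeke: ΔP = 98; V ≈ 6 × 98^0.638 ≈ 111.83 kt.
Cyclone Lan: ΔP = 90; V ≈ 6 × 90^0.638 ≈ 105.92 kt.
Difference ≈ 111.83 − 105.92 = 5.91 → 6 kt.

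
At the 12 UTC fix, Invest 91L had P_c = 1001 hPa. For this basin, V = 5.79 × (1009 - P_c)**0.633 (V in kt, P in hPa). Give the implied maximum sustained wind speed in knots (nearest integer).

ΔP = 1009 − 1001 = 8 hPa.
8^0.633 ≈ 3.730.
V ≈ 5.79 × 3.730 ≈ 21.6 kt.

22 kt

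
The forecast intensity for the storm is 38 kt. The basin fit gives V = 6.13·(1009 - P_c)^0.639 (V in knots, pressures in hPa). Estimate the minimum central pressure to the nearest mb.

ΔP = (V / 6.13)^(1/0.639) = (38/6.13)^1.565.
38/6.13 = 6.199; 6.199^1.565 ≈ 17.38 mb.
P_c = 1009 − 17.38 = 991.62 ≈ 992 mb.

992 mb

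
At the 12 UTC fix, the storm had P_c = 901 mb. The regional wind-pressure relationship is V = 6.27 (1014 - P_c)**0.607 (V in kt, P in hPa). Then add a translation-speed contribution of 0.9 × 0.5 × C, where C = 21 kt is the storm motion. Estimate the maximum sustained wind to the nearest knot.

120 kt

ΔP = 1014 − 901 = 113 mb.
113^0.607 ≈ 17.629.
V ≈ 6.27 × 17.629 ≈ 110.5 kt.
Translation term: 0.9 × 0.5 × 21 = 9.45 kt.
Corrected V ≈ 119.95 kt → 120 kt.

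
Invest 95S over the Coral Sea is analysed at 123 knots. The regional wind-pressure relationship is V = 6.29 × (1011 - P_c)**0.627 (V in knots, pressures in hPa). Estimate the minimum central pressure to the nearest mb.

ΔP = (V / 6.29)^(1/0.627) = (123/6.29)^1.595.
123/6.29 = 19.555; 19.555^1.595 ≈ 114.66 mb.
P_c = 1011 − 114.66 = 896.34 ≈ 896 mb.

896 mb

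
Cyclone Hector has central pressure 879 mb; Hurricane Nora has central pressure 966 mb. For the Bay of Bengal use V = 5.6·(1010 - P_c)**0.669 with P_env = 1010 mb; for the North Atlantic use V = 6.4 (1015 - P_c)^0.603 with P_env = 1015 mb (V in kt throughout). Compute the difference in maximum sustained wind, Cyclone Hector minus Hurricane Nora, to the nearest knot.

79 kt

Cyclone Hector: ΔP = 131; V ≈ 5.6 × 131^0.669 ≈ 146.10 kt.
Hurricane Nora: ΔP = 49; V ≈ 6.4 × 49^0.603 ≈ 66.89 kt.
Difference ≈ 146.10 − 66.89 = 79.21 → 79 kt.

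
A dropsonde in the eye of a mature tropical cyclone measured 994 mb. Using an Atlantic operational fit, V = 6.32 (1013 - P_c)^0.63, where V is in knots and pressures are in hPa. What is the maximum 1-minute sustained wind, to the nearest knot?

ΔP = 1013 − 994 = 19 mb.
19^0.63 ≈ 6.392.
V ≈ 6.32 × 6.392 ≈ 40.4 kt.

40 kt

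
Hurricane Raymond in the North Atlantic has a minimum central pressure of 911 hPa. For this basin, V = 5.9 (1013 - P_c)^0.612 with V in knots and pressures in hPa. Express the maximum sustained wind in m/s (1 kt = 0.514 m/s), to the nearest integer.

51 m/s

ΔP = 1013 − 911 = 102 hPa.
V ≈ 5.9 × 102^0.612 = 5.9 × 16.954 ≈ 100.027 kt.
100.027 × 0.514 ≈ 51.41 m/s → 51 m/s.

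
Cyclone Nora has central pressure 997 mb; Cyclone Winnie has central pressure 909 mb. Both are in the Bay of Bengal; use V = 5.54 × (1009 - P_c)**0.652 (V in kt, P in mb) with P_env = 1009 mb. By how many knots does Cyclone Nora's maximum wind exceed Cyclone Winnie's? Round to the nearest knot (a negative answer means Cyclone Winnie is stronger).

Cyclone Nora: ΔP = 12; V ≈ 5.54 × 12^0.652 ≈ 28.00 kt.
Cyclone Winnie: ΔP = 100; V ≈ 5.54 × 100^0.652 ≈ 111.56 kt.
Difference ≈ 28.00 − 111.56 = -83.56 → -84 kt.

-84 kt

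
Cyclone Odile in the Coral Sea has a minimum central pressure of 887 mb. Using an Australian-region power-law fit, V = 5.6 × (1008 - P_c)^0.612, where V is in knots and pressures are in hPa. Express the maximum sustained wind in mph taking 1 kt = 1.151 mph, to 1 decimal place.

ΔP = 1008 − 887 = 121 mb.
V ≈ 5.6 × 121^0.612 = 5.6 × 18.822 ≈ 105.403 kt.
105.403 × 1.151 ≈ 121.32 mph → 121.3 mph.

121.3 mph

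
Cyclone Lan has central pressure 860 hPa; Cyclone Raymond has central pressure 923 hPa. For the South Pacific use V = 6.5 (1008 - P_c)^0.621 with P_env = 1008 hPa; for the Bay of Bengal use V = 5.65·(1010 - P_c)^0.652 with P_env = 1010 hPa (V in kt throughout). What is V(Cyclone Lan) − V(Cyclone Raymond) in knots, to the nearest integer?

Cyclone Lan: ΔP = 148; V ≈ 6.5 × 148^0.621 ≈ 144.76 kt.
Cyclone Raymond: ΔP = 87; V ≈ 5.65 × 87^0.652 ≈ 103.90 kt.
Difference ≈ 144.76 − 103.90 = 40.86 → 41 kt.

41 kt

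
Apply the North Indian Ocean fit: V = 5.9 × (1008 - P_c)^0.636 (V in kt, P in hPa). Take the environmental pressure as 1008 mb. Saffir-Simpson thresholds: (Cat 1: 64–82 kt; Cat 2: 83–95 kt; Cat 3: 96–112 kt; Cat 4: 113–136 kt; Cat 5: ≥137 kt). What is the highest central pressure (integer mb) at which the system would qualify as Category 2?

Category 2 begins at V = 83 kt.
Required ΔP = (83/5.9)^(1/0.636) = 14.068^1.572 ≈ 63.88 mb.
P_c ≤ 1008 − 63.88 = 944.12, so the highest integer P_c is 944 mb.

944 mb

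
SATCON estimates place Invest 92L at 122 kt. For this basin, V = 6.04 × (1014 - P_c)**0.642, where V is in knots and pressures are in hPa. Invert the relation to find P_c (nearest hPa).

906 hPa

ΔP = (V / 6.04)^(1/0.642) = (122/6.04)^1.558.
122/6.04 = 20.199; 20.199^1.558 ≈ 107.95 hPa.
P_c = 1014 − 107.95 = 906.05 ≈ 906 hPa.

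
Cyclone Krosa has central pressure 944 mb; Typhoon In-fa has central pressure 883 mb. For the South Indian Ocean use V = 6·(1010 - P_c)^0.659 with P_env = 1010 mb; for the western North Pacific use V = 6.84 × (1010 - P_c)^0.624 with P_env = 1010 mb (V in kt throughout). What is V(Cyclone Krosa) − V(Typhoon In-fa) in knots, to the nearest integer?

Cyclone Krosa: ΔP = 66; V ≈ 6 × 66^0.659 ≈ 94.89 kt.
Typhoon In-fa: ΔP = 127; V ≈ 6.84 × 127^0.624 ≈ 140.55 kt.
Difference ≈ 94.89 − 140.55 = -45.66 → -46 kt.

-46 kt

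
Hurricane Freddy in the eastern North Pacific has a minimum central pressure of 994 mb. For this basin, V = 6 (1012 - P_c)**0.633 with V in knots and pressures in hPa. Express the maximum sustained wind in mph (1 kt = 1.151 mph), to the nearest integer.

43 mph

ΔP = 1012 − 994 = 18 mb.
V ≈ 6 × 18^0.633 = 6 × 6.231 ≈ 37.389 kt.
37.389 × 1.151 ≈ 43.03 mph → 43 mph.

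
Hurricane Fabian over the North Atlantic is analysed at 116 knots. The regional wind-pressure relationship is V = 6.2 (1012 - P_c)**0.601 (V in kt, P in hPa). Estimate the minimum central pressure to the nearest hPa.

881 hPa

ΔP = (V / 6.2)^(1/0.601) = (116/6.2)^1.664.
116/6.2 = 18.710; 18.710^1.664 ≈ 130.79 hPa.
P_c = 1012 − 130.79 = 881.21 ≈ 881 hPa.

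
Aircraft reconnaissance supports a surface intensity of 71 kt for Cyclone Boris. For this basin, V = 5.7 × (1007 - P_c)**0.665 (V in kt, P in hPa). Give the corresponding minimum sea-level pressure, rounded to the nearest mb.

ΔP = (V / 5.7)^(1/0.665) = (71/5.7)^1.504.
71/5.7 = 12.456; 12.456^1.504 ≈ 44.38 mb.
P_c = 1007 − 44.38 = 962.62 ≈ 963 mb.

963 mb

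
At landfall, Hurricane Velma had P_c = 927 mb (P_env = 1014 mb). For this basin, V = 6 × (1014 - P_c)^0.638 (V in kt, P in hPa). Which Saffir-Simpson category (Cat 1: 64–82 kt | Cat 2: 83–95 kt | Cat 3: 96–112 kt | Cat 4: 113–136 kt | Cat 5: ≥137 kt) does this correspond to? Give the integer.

ΔP = 1014 − 927 = 87 mb.
V ≈ 6 × 87^0.638 = 6 × 17.27 ≈ 104 kt.
104 kt falls in the Category 3 band.

3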